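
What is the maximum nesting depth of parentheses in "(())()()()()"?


Input: "(())()()()()"
Tracking depth:
  Position 0 '(': depth becomes 1
  Position 1 '(': depth becomes 2
  Position 2 ')': depth becomes 1
  Position 3 ')': depth becomes 0
  Position 4 '(': depth becomes 1
  Position 5 ')': depth becomes 0
  Position 6 '(': depth becomes 1
  Position 7 ')': depth becomes 0
  Position 8 '(': depth becomes 1
  Position 9 ')': depth becomes 0
  Position 10 '(': depth becomes 1
  Position 11 ')': depth becomes 0
Maximum depth reached: 2

2


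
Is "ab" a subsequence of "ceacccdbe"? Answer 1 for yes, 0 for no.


Check if "ab" is a subsequence of "ceacccdbe"
Greedy scan:
  Position 0 ('c'): no match needed
  Position 1 ('e'): no match needed
  Position 2 ('a'): matches sub[0] = 'a'
  Position 3 ('c'): no match needed
  Position 4 ('c'): no match needed
  Position 5 ('c'): no match needed
  Position 6 ('d'): no match needed
  Position 7 ('b'): matches sub[1] = 'b'
  Position 8 ('e'): no match needed
All 2 characters matched => is a subsequence

1


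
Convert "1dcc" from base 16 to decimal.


Input: "1dcc" in base 16
Positional expansion:
  Digit '1' (value 1) x 16^3 = 4096
  Digit 'd' (value 13) x 16^2 = 3328
  Digit 'c' (value 12) x 16^1 = 192
  Digit 'c' (value 12) x 16^0 = 12
Sum = 7628

7628


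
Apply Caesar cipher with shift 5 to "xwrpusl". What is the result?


Caesar cipher: shift "xwrpusl" by 5
  'x' (pos 23) + 5 = pos 2 = 'c'
  'w' (pos 22) + 5 = pos 1 = 'b'
  'r' (pos 17) + 5 = pos 22 = 'w'
  'p' (pos 15) + 5 = pos 20 = 'u'
  'u' (pos 20) + 5 = pos 25 = 'z'
  's' (pos 18) + 5 = pos 23 = 'x'
  'l' (pos 11) + 5 = pos 16 = 'q'
Result: cbwuzxq

cbwuzxq


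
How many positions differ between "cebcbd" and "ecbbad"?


Comparing "cebcbd" and "ecbbad" position by position:
  Position 0: 'c' vs 'e' => DIFFER
  Position 1: 'e' vs 'c' => DIFFER
  Position 2: 'b' vs 'b' => same
  Position 3: 'c' vs 'b' => DIFFER
  Position 4: 'b' vs 'a' => DIFFER
  Position 5: 'd' vs 'd' => same
Positions that differ: 4

4


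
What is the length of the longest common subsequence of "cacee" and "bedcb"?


LCS of "cacee" and "bedcb"
DP table:
           b    e    d    c    b
      0    0    0    0    0    0
  c   0    0    0    0    1    1
  a   0    0    0    0    1    1
  c   0    0    0    0    1    1
  e   0    0    1    1    1    1
  e   0    0    1    1    1    1
LCS length = dp[5][5] = 1

1


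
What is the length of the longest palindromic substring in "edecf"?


Input: "edecf"
Checking substrings for palindromes:
  [0:3] "ede" (len 3) => palindrome
Longest palindromic substring: "ede" with length 3

3


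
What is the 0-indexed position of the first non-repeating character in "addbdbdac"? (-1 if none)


Input: addbdbdac
Character frequencies:
  'a': 2
  'b': 2
  'c': 1
  'd': 4
Scanning left to right for freq == 1:
  Position 0 ('a'): freq=2, skip
  Position 1 ('d'): freq=4, skip
  Position 2 ('d'): freq=4, skip
  Position 3 ('b'): freq=2, skip
  Position 4 ('d'): freq=4, skip
  Position 5 ('b'): freq=2, skip
  Position 6 ('d'): freq=4, skip
  Position 7 ('a'): freq=2, skip
  Position 8 ('c'): unique! => answer = 8

8


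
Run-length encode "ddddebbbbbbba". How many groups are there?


Input: ddddebbbbbbba
Scanning for consecutive runs:
  Group 1: 'd' x 4 (positions 0-3)
  Group 2: 'e' x 1 (positions 4-4)
  Group 3: 'b' x 7 (positions 5-11)
  Group 4: 'a' x 1 (positions 12-12)
Total groups: 4

4


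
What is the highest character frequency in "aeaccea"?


Input: aeaccea
Character counts:
  'a': 3
  'c': 2
  'e': 2
Maximum frequency: 3

3


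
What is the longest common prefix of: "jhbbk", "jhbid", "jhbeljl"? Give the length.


Words: jhbbk, jhbid, jhbeljl
  Position 0: all 'j' => match
  Position 1: all 'h' => match
  Position 2: all 'b' => match
  Position 3: ('b', 'i', 'e') => mismatch, stop
LCP = "jhb" (length 3)

3


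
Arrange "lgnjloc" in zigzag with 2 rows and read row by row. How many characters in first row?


Zigzag "lgnjloc" into 2 rows:
Placing characters:
  'l' => row 0
  'g' => row 1
  'n' => row 0
  'j' => row 1
  'l' => row 0
  'o' => row 1
  'c' => row 0
Rows:
  Row 0: "lnlc"
  Row 1: "gjo"
First row length: 4

4


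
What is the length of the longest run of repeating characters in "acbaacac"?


Input: "acbaacac"
Scanning for longest run:
  Position 1 ('c'): new char, reset run to 1
  Position 2 ('b'): new char, reset run to 1
  Position 3 ('a'): new char, reset run to 1
  Position 4 ('a'): continues run of 'a', length=2
  Position 5 ('c'): new char, reset run to 1
  Position 6 ('a'): new char, reset run to 1
  Position 7 ('c'): new char, reset run to 1
Longest run: 'a' with length 2

2


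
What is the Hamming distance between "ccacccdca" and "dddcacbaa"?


Comparing "ccacccdca" and "dddcacbaa" position by position:
  Position 0: 'c' vs 'd' => differ
  Position 1: 'c' vs 'd' => differ
  Position 2: 'a' vs 'd' => differ
  Position 3: 'c' vs 'c' => same
  Position 4: 'c' vs 'a' => differ
  Position 5: 'c' vs 'c' => same
  Position 6: 'd' vs 'b' => differ
  Position 7: 'c' vs 'a' => differ
  Position 8: 'a' vs 'a' => same
Total differences (Hamming distance): 6

6


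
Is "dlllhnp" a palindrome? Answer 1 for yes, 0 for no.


Input: dlllhnp
Reversed: pnhllld
  Compare pos 0 ('d') with pos 6 ('p'): MISMATCH
  Compare pos 1 ('l') with pos 5 ('n'): MISMATCH
  Compare pos 2 ('l') with pos 4 ('h'): MISMATCH
Result: not a palindrome

0


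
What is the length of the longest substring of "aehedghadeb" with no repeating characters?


Input: "aehedghadeb"
Sliding window (track last position of each char):
  Position 0 ('a'): window [0,0] length 1 -- new best
  Position 1 ('e'): window [0,1] length 2 -- new best
  Position 2 ('h'): window [0,2] length 3 -- new best
  Position 3 ('e'): repeat (last at 1), move window start to 2
  Position 3 ('e'): window [2,3] length 2
  Position 4 ('d'): window [2,4] length 3
  Position 5 ('g'): window [2,5] length 4 -- new best
  Position 6 ('h'): repeat (last at 2), move window start to 3
  Position 6 ('h'): window [3,6] length 4
  Position 7 ('a'): window [3,7] length 5 -- new best
  Position 8 ('d'): repeat (last at 4), move window start to 5
  Position 8 ('d'): window [5,8] length 4
  Position 9 ('e'): window [5,9] length 5
  Position 10 ('b'): window [5,10] length 6 -- new best
Longest substring with no repeats: "ghadeb" with length 6

6


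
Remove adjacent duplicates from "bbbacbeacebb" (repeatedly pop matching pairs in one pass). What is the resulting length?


Input: bbbacbeacebb
Stack-based adjacent duplicate removal:
  Read 'b': push. Stack: b
  Read 'b': matches stack top 'b' => pop. Stack: (empty)
  Read 'b': push. Stack: b
  Read 'a': push. Stack: ba
  Read 'c': push. Stack: bac
  Read 'b': push. Stack: bacb
  Read 'e': push. Stack: bacbe
  Read 'a': push. Stack: bacbea
  Read 'c': push. Stack: bacbeac
  Read 'e': push. Stack: bacbeace
  Read 'b': push. Stack: bacbeaceb
  Read 'b': matches stack top 'b' => pop. Stack: bacbeace
Final stack: "bacbeace" (length 8)

8


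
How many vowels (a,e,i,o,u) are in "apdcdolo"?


Input: apdcdolo
Checking each character:
  'a' at position 0: vowel (running total: 1)
  'p' at position 1: consonant
  'd' at position 2: consonant
  'c' at position 3: consonant
  'd' at position 4: consonant
  'o' at position 5: vowel (running total: 2)
  'l' at position 6: consonant
  'o' at position 7: vowel (running total: 3)
Total vowels: 3

3


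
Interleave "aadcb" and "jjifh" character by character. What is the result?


Interleaving "aadcb" and "jjifh":
  Position 0: 'a' from first, 'j' from second => "aj"
  Position 1: 'a' from first, 'j' from second => "aj"
  Position 2: 'd' from first, 'i' from second => "di"
  Position 3: 'c' from first, 'f' from second => "cf"
  Position 4: 'b' from first, 'h' from second => "bh"
Result: ajajdicfbh

ajajdicfbh


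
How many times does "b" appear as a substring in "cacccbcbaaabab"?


Searching for "b" in "cacccbcbaaabab"
Scanning each position:
  Position 0: "c" => no
  Position 1: "a" => no
  Position 2: "c" => no
  Position 3: "c" => no
  Position 4: "c" => no
  Position 5: "b" => MATCH
  Position 6: "c" => no
  Position 7: "b" => MATCH
  Position 8: "a" => no
  Position 9: "a" => no
  Position 10: "a" => no
  Position 11: "b" => MATCH
  Position 12: "a" => no
  Position 13: "b" => MATCH
Total occurrences: 4

4


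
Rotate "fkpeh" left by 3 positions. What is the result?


Input: "fkpeh", rotate left by 3
First 3 characters: "fkp"
Remaining characters: "eh"
Concatenate remaining + first: "eh" + "fkp" = "ehfkp"

ehfkp


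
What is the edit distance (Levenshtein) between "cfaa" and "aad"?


Computing edit distance: "cfaa" -> "aad"
DP table:
           a    a    d
      0    1    2    3
  c   1    1    2    3
  f   2    2    2    3
  a   3    2    2    3
  a   4    3    2    3
Edit distance = dp[4][3] = 3

3


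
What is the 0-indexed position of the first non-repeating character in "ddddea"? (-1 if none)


Input: ddddea
Character frequencies:
  'a': 1
  'd': 4
  'e': 1
Scanning left to right for freq == 1:
  Position 0 ('d'): freq=4, skip
  Position 1 ('d'): freq=4, skip
  Position 2 ('d'): freq=4, skip
  Position 3 ('d'): freq=4, skip
  Position 4 ('e'): unique! => answer = 4

4


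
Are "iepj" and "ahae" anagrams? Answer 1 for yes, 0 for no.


Strings: "iepj", "ahae"
Sorted first:  eijp
Sorted second: aaeh
Differ at position 0: 'e' vs 'a' => not anagrams

0


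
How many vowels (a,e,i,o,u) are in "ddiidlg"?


Input: ddiidlg
Checking each character:
  'd' at position 0: consonant
  'd' at position 1: consonant
  'i' at position 2: vowel (running total: 1)
  'i' at position 3: vowel (running total: 2)
  'd' at position 4: consonant
  'l' at position 5: consonant
  'g' at position 6: consonant
Total vowels: 2

2


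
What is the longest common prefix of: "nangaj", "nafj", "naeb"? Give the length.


Words: nangaj, nafj, naeb
  Position 0: all 'n' => match
  Position 1: all 'a' => match
  Position 2: ('n', 'f', 'e') => mismatch, stop
LCP = "na" (length 2)

2


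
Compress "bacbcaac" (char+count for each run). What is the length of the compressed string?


Input: bacbcaac
Runs:
  'b' x 1 => "b1"
  'a' x 1 => "a1"
  'c' x 1 => "c1"
  'b' x 1 => "b1"
  'c' x 1 => "c1"
  'a' x 2 => "a2"
  'c' x 1 => "c1"
Compressed: "b1a1c1b1c1a2c1"
Compressed length: 14

14


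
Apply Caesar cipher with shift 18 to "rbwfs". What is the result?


Caesar cipher: shift "rbwfs" by 18
  'r' (pos 17) + 18 = pos 9 = 'j'
  'b' (pos 1) + 18 = pos 19 = 't'
  'w' (pos 22) + 18 = pos 14 = 'o'
  'f' (pos 5) + 18 = pos 23 = 'x'
  's' (pos 18) + 18 = pos 10 = 'k'
Result: jtoxk

jtoxk


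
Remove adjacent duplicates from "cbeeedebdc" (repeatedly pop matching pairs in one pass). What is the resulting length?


Input: cbeeedebdc
Stack-based adjacent duplicate removal:
  Read 'c': push. Stack: c
  Read 'b': push. Stack: cb
  Read 'e': push. Stack: cbe
  Read 'e': matches stack top 'e' => pop. Stack: cb
  Read 'e': push. Stack: cbe
  Read 'd': push. Stack: cbed
  Read 'e': push. Stack: cbede
  Read 'b': push. Stack: cbedeb
  Read 'd': push. Stack: cbedebd
  Read 'c': push. Stack: cbedebdc
Final stack: "cbedebdc" (length 8)

8


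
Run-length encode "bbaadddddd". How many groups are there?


Input: bbaadddddd
Scanning for consecutive runs:
  Group 1: 'b' x 2 (positions 0-1)
  Group 2: 'a' x 2 (positions 2-3)
  Group 3: 'd' x 6 (positions 4-9)
Total groups: 3

3


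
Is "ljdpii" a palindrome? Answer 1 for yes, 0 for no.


Input: ljdpii
Reversed: iipdjl
  Compare pos 0 ('l') with pos 5 ('i'): MISMATCH
  Compare pos 1 ('j') with pos 4 ('i'): MISMATCH
  Compare pos 2 ('d') with pos 3 ('p'): MISMATCH
Result: not a palindrome

0


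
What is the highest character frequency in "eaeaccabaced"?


Input: eaeaccabaced
Character counts:
  'a': 4
  'b': 1
  'c': 3
  'd': 1
  'e': 3
Maximum frequency: 4

4


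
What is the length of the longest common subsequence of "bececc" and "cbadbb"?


LCS of "bececc" and "cbadbb"
DP table:
           c    b    a    d    b    b
      0    0    0    0    0    0    0
  b   0    0    1    1    1    1    1
  e   0    0    1    1    1    1    1
  c   0    1    1    1    1    1    1
  e   0    1    1    1    1    1    1
  c   0    1    1    1    1    1    1
  c   0    1    1    1    1    1    1
LCS length = dp[6][6] = 1

1


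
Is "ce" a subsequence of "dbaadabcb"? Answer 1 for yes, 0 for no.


Check if "ce" is a subsequence of "dbaadabcb"
Greedy scan:
  Position 0 ('d'): no match needed
  Position 1 ('b'): no match needed
  Position 2 ('a'): no match needed
  Position 3 ('a'): no match needed
  Position 4 ('d'): no match needed
  Position 5 ('a'): no match needed
  Position 6 ('b'): no match needed
  Position 7 ('c'): matches sub[0] = 'c'
  Position 8 ('b'): no match needed
Only matched 1/2 characters => not a subsequence

0


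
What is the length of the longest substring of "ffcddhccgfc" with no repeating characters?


Input: "ffcddhccgfc"
Sliding window (track last position of each char):
  Position 0 ('f'): window [0,0] length 1 -- new best
  Position 1 ('f'): repeat (last at 0), move window start to 1
  Position 1 ('f'): window [1,1] length 1
  Position 2 ('c'): window [1,2] length 2 -- new best
  Position 3 ('d'): window [1,3] length 3 -- new best
  Position 4 ('d'): repeat (last at 3), move window start to 4
  Position 4 ('d'): window [4,4] length 1
  Position 5 ('h'): window [4,5] length 2
  Position 6 ('c'): window [4,6] length 3
  Position 7 ('c'): repeat (last at 6), move window start to 7
  Position 7 ('c'): window [7,7] length 1
  Position 8 ('g'): window [7,8] length 2
  Position 9 ('f'): window [7,9] length 3
  Position 10 ('c'): repeat (last at 7), move window start to 8
  Position 10 ('c'): window [8,10] length 3
Longest substring with no repeats: "fcd" with length 3

3


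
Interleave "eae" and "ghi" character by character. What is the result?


Interleaving "eae" and "ghi":
  Position 0: 'e' from first, 'g' from second => "eg"
  Position 1: 'a' from first, 'h' from second => "ah"
  Position 2: 'e' from first, 'i' from second => "ei"
Result: egahei

egahei


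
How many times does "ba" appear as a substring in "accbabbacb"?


Searching for "ba" in "accbabbacb"
Scanning each position:
  Position 0: "ac" => no
  Position 1: "cc" => no
  Position 2: "cb" => no
  Position 3: "ba" => MATCH
  Position 4: "ab" => no
  Position 5: "bb" => no
  Position 6: "ba" => MATCH
  Position 7: "ac" => no
  Position 8: "cb" => no
Total occurrences: 2

2


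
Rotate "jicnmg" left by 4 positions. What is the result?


Input: "jicnmg", rotate left by 4
First 4 characters: "jicn"
Remaining characters: "mg"
Concatenate remaining + first: "mg" + "jicn" = "mgjicn"

mgjicn


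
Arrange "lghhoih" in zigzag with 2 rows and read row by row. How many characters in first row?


Zigzag "lghhoih" into 2 rows:
Placing characters:
  'l' => row 0
  'g' => row 1
  'h' => row 0
  'h' => row 1
  'o' => row 0
  'i' => row 1
  'h' => row 0
Rows:
  Row 0: "lhoh"
  Row 1: "ghi"
First row length: 4

4


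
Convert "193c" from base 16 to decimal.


Input: "193c" in base 16
Positional expansion:
  Digit '1' (value 1) x 16^3 = 4096
  Digit '9' (value 9) x 16^2 = 2304
  Digit '3' (value 3) x 16^1 = 48
  Digit 'c' (value 12) x 16^0 = 12
Sum = 6460

6460


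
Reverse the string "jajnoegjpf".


Input: jajnoegjpf
Reading characters right to left:
  Position 9: 'f'
  Position 8: 'p'
  Position 7: 'j'
  Position 6: 'g'
  Position 5: 'e'
  Position 4: 'o'
  Position 3: 'n'
  Position 2: 'j'
  Position 1: 'a'
  Position 0: 'j'
Reversed: fpjgeonjaj

fpjgeonjaj


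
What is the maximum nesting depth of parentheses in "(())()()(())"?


Input: "(())()()(())"
Tracking depth:
  Position 0 '(': depth becomes 1
  Position 1 '(': depth becomes 2
  Position 2 ')': depth becomes 1
  Position 3 ')': depth becomes 0
  Position 4 '(': depth becomes 1
  Position 5 ')': depth becomes 0
  Position 6 '(': depth becomes 1
  Position 7 ')': depth becomes 0
  Position 8 '(': depth becomes 1
  Position 9 '(': depth becomes 2
  Position 10 ')': depth becomes 1
  Position 11 ')': depth becomes 0
Maximum depth reached: 2

2


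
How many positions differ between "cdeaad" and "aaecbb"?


Comparing "cdeaad" and "aaecbb" position by position:
  Position 0: 'c' vs 'a' => DIFFER
  Position 1: 'd' vs 'a' => DIFFER
  Position 2: 'e' vs 'e' => same
  Position 3: 'a' vs 'c' => DIFFER
  Position 4: 'a' vs 'b' => DIFFER
  Position 5: 'd' vs 'b' => DIFFER
Positions that differ: 5

5


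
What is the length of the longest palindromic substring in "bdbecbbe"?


Input: "bdbecbbe"
Checking substrings for palindromes:
  [0:3] "bdb" (len 3) => palindrome
  [5:7] "bb" (len 2) => palindrome
Longest palindromic substring: "bdb" with length 3

3


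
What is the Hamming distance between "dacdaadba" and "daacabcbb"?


Comparing "dacdaadba" and "daacabcbb" position by position:
  Position 0: 'd' vs 'd' => same
  Position 1: 'a' vs 'a' => same
  Position 2: 'c' vs 'a' => differ
  Position 3: 'd' vs 'c' => differ
  Position 4: 'a' vs 'a' => same
  Position 5: 'a' vs 'b' => differ
  Position 6: 'd' vs 'c' => differ
  Position 7: 'b' vs 'b' => same
  Position 8: 'a' vs 'b' => differ
Total differences (Hamming distance): 5

5


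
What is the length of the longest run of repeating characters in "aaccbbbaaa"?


Input: "aaccbbbaaa"
Scanning for longest run:
  Position 1 ('a'): continues run of 'a', length=2
  Position 2 ('c'): new char, reset run to 1
  Position 3 ('c'): continues run of 'c', length=2
  Position 4 ('b'): new char, reset run to 1
  Position 5 ('b'): continues run of 'b', length=2
  Position 6 ('b'): continues run of 'b', length=3
  Position 7 ('a'): new char, reset run to 1
  Position 8 ('a'): continues run of 'a', length=2
  Position 9 ('a'): continues run of 'a', length=3
Longest run: 'b' with length 3

3


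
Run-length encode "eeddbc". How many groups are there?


Input: eeddbc
Scanning for consecutive runs:
  Group 1: 'e' x 2 (positions 0-1)
  Group 2: 'd' x 2 (positions 2-3)
  Group 3: 'b' x 1 (positions 4-4)
  Group 4: 'c' x 1 (positions 5-5)
Total groups: 4

4


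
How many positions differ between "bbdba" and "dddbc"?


Comparing "bbdba" and "dddbc" position by position:
  Position 0: 'b' vs 'd' => DIFFER
  Position 1: 'b' vs 'd' => DIFFER
  Position 2: 'd' vs 'd' => same
  Position 3: 'b' vs 'b' => same
  Position 4: 'a' vs 'c' => DIFFER
Positions that differ: 3

3


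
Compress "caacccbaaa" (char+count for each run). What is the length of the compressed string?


Input: caacccbaaa
Runs:
  'c' x 1 => "c1"
  'a' x 2 => "a2"
  'c' x 3 => "c3"
  'b' x 1 => "b1"
  'a' x 3 => "a3"
Compressed: "c1a2c3b1a3"
Compressed length: 10

10


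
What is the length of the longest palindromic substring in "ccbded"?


Input: "ccbded"
Checking substrings for palindromes:
  [3:6] "ded" (len 3) => palindrome
  [0:2] "cc" (len 2) => palindrome
Longest palindromic substring: "ded" with length 3

3


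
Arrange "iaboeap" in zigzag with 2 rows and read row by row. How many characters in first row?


Zigzag "iaboeap" into 2 rows:
Placing characters:
  'i' => row 0
  'a' => row 1
  'b' => row 0
  'o' => row 1
  'e' => row 0
  'a' => row 1
  'p' => row 0
Rows:
  Row 0: "ibep"
  Row 1: "aoa"
First row length: 4

4


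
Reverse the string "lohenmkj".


Input: lohenmkj
Reading characters right to left:
  Position 7: 'j'
  Position 6: 'k'
  Position 5: 'm'
  Position 4: 'n'
  Position 3: 'e'
  Position 2: 'h'
  Position 1: 'o'
  Position 0: 'l'
Reversed: jkmnehol

jkmnehol


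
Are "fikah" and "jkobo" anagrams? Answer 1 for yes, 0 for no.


Strings: "fikah", "jkobo"
Sorted first:  afhik
Sorted second: bjkoo
Differ at position 0: 'a' vs 'b' => not anagrams

0


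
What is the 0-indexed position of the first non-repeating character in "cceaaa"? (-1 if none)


Input: cceaaa
Character frequencies:
  'a': 3
  'c': 2
  'e': 1
Scanning left to right for freq == 1:
  Position 0 ('c'): freq=2, skip
  Position 1 ('c'): freq=2, skip
  Position 2 ('e'): unique! => answer = 2

2


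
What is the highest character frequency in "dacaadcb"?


Input: dacaadcb
Character counts:
  'a': 3
  'b': 1
  'c': 2
  'd': 2
Maximum frequency: 3

3


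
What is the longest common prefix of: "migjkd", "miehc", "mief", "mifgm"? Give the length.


Words: migjkd, miehc, mief, mifgm
  Position 0: all 'm' => match
  Position 1: all 'i' => match
  Position 2: ('g', 'e', 'e', 'f') => mismatch, stop
LCP = "mi" (length 2)

2


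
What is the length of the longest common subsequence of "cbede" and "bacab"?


LCS of "cbede" and "bacab"
DP table:
           b    a    c    a    b
      0    0    0    0    0    0
  c   0    0    0    1    1    1
  b   0    1    1    1    1    2
  e   0    1    1    1    1    2
  d   0    1    1    1    1    2
  e   0    1    1    1    1    2
LCS length = dp[5][5] = 2

2


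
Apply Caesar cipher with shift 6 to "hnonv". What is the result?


Caesar cipher: shift "hnonv" by 6
  'h' (pos 7) + 6 = pos 13 = 'n'
  'n' (pos 13) + 6 = pos 19 = 't'
  'o' (pos 14) + 6 = pos 20 = 'u'
  'n' (pos 13) + 6 = pos 19 = 't'
  'v' (pos 21) + 6 = pos 1 = 'b'
Result: ntutb

ntutb


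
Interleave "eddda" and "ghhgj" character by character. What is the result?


Interleaving "eddda" and "ghhgj":
  Position 0: 'e' from first, 'g' from second => "eg"
  Position 1: 'd' from first, 'h' from second => "dh"
  Position 2: 'd' from first, 'h' from second => "dh"
  Position 3: 'd' from first, 'g' from second => "dg"
  Position 4: 'a' from first, 'j' from second => "aj"
Result: egdhdhdgaj

egdhdhdgaj


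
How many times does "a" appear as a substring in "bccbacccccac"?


Searching for "a" in "bccbacccccac"
Scanning each position:
  Position 0: "b" => no
  Position 1: "c" => no
  Position 2: "c" => no
  Position 3: "b" => no
  Position 4: "a" => MATCH
  Position 5: "c" => no
  Position 6: "c" => no
  Position 7: "c" => no
  Position 8: "c" => no
  Position 9: "c" => no
  Position 10: "a" => MATCH
  Position 11: "c" => no
Total occurrences: 2

2


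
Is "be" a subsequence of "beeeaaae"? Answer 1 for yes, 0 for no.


Check if "be" is a subsequence of "beeeaaae"
Greedy scan:
  Position 0 ('b'): matches sub[0] = 'b'
  Position 1 ('e'): matches sub[1] = 'e'
  Position 2 ('e'): no match needed
  Position 3 ('e'): no match needed
  Position 4 ('a'): no match needed
  Position 5 ('a'): no match needed
  Position 6 ('a'): no match needed
  Position 7 ('e'): no match needed
All 2 characters matched => is a subsequence

1


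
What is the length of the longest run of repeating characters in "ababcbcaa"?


Input: "ababcbcaa"
Scanning for longest run:
  Position 1 ('b'): new char, reset run to 1
  Position 2 ('a'): new char, reset run to 1
  Position 3 ('b'): new char, reset run to 1
  Position 4 ('c'): new char, reset run to 1
  Position 5 ('b'): new char, reset run to 1
  Position 6 ('c'): new char, reset run to 1
  Position 7 ('a'): new char, reset run to 1
  Position 8 ('a'): continues run of 'a', length=2
Longest run: 'a' with length 2

2


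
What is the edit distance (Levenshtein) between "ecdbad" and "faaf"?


Computing edit distance: "ecdbad" -> "faaf"
DP table:
           f    a    a    f
      0    1    2    3    4
  e   1    1    2    3    4
  c   2    2    2    3    4
  d   3    3    3    3    4
  b   4    4    4    4    4
  a   5    5    4    4    5
  d   6    6    5    5    5
Edit distance = dp[6][4] = 5

5


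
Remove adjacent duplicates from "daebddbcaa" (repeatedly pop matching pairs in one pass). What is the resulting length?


Input: daebddbcaa
Stack-based adjacent duplicate removal:
  Read 'd': push. Stack: d
  Read 'a': push. Stack: da
  Read 'e': push. Stack: dae
  Read 'b': push. Stack: daeb
  Read 'd': push. Stack: daebd
  Read 'd': matches stack top 'd' => pop. Stack: daeb
  Read 'b': matches stack top 'b' => pop. Stack: dae
  Read 'c': push. Stack: daec
  Read 'a': push. Stack: daeca
  Read 'a': matches stack top 'a' => pop. Stack: daec
Final stack: "daec" (length 4)

4


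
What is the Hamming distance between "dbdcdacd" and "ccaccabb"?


Comparing "dbdcdacd" and "ccaccabb" position by position:
  Position 0: 'd' vs 'c' => differ
  Position 1: 'b' vs 'c' => differ
  Position 2: 'd' vs 'a' => differ
  Position 3: 'c' vs 'c' => same
  Position 4: 'd' vs 'c' => differ
  Position 5: 'a' vs 'a' => same
  Position 6: 'c' vs 'b' => differ
  Position 7: 'd' vs 'b' => differ
Total differences (Hamming distance): 6

6


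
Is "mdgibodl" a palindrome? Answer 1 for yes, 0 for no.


Input: mdgibodl
Reversed: ldobigdm
  Compare pos 0 ('m') with pos 7 ('l'): MISMATCH
  Compare pos 1 ('d') with pos 6 ('d'): match
  Compare pos 2 ('g') with pos 5 ('o'): MISMATCH
  Compare pos 3 ('i') with pos 4 ('b'): MISMATCH
Result: not a palindrome

0


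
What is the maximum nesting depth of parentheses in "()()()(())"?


Input: "()()()(())"
Tracking depth:
  Position 0 '(': depth becomes 1
  Position 1 ')': depth becomes 0
  Position 2 '(': depth becomes 1
  Position 3 ')': depth becomes 0
  Position 4 '(': depth becomes 1
  Position 5 ')': depth becomes 0
  Position 6 '(': depth becomes 1
  Position 7 '(': depth becomes 2
  Position 8 ')': depth becomes 1
  Position 9 ')': depth becomes 0
Maximum depth reached: 2

2


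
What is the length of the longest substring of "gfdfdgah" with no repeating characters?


Input: "gfdfdgah"
Sliding window (track last position of each char):
  Position 0 ('g'): window [0,0] length 1 -- new best
  Position 1 ('f'): window [0,1] length 2 -- new best
  Position 2 ('d'): window [0,2] length 3 -- new best
  Position 3 ('f'): repeat (last at 1), move window start to 2
  Position 3 ('f'): window [2,3] length 2
  Position 4 ('d'): repeat (last at 2), move window start to 3
  Position 4 ('d'): window [3,4] length 2
  Position 5 ('g'): window [3,5] length 3
  Position 6 ('a'): window [3,6] length 4 -- new best
  Position 7 ('h'): window [3,7] length 5 -- new best
Longest substring with no repeats: "fdgah" with length 5

5


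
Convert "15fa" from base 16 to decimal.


Input: "15fa" in base 16
Positional expansion:
  Digit '1' (value 1) x 16^3 = 4096
  Digit '5' (value 5) x 16^2 = 1280
  Digit 'f' (value 15) x 16^1 = 240
  Digit 'a' (value 10) x 16^0 = 10
Sum = 5626

5626


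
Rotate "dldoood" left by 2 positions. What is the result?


Input: "dldoood", rotate left by 2
First 2 characters: "dl"
Remaining characters: "doood"
Concatenate remaining + first: "doood" + "dl" = "doooddl"

doooddl


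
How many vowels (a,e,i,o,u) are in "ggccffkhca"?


Input: ggccffkhca
Checking each character:
  'g' at position 0: consonant
  'g' at position 1: consonant
  'c' at position 2: consonant
  'c' at position 3: consonant
  'f' at position 4: consonant
  'f' at position 5: consonant
  'k' at position 6: consonant
  'h' at position 7: consonant
  'c' at position 8: consonant
  'a' at position 9: vowel (running total: 1)
Total vowels: 1

1


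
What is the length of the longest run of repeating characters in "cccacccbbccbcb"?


Input: "cccacccbbccbcb"
Scanning for longest run:
  Position 1 ('c'): continues run of 'c', length=2
  Position 2 ('c'): continues run of 'c', length=3
  Position 3 ('a'): new char, reset run to 1
  Position 4 ('c'): new char, reset run to 1
  Position 5 ('c'): continues run of 'c', length=2
  Position 6 ('c'): continues run of 'c', length=3
  Position 7 ('b'): new char, reset run to 1
  Position 8 ('b'): continues run of 'b', length=2
  Position 9 ('c'): new char, reset run to 1
  Position 10 ('c'): continues run of 'c', length=2
  Position 11 ('b'): new char, reset run to 1
  Position 12 ('c'): new char, reset run to 1
  Position 13 ('b'): new char, reset run to 1
Longest run: 'c' with length 3

3


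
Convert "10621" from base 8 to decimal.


Input: "10621" in base 8
Positional expansion:
  Digit '1' (value 1) x 8^4 = 4096
  Digit '0' (value 0) x 8^3 = 0
  Digit '6' (value 6) x 8^2 = 384
  Digit '2' (value 2) x 8^1 = 16
  Digit '1' (value 1) x 8^0 = 1
Sum = 4497

4497


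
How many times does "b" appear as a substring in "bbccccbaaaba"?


Searching for "b" in "bbccccbaaaba"
Scanning each position:
  Position 0: "b" => MATCH
  Position 1: "b" => MATCH
  Position 2: "c" => no
  Position 3: "c" => no
  Position 4: "c" => no
  Position 5: "c" => no
  Position 6: "b" => MATCH
  Position 7: "a" => no
  Position 8: "a" => no
  Position 9: "a" => no
  Position 10: "b" => MATCH
  Position 11: "a" => no
Total occurrences: 4

4


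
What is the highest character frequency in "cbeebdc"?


Input: cbeebdc
Character counts:
  'b': 2
  'c': 2
  'd': 1
  'e': 2
Maximum frequency: 2

2


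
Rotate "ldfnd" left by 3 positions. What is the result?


Input: "ldfnd", rotate left by 3
First 3 characters: "ldf"
Remaining characters: "nd"
Concatenate remaining + first: "nd" + "ldf" = "ndldf"

ndldf


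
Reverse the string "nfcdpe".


Input: nfcdpe
Reading characters right to left:
  Position 5: 'e'
  Position 4: 'p'
  Position 3: 'd'
  Position 2: 'c'
  Position 1: 'f'
  Position 0: 'n'
Reversed: epdcfn

epdcfn


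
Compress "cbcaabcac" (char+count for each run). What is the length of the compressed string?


Input: cbcaabcac
Runs:
  'c' x 1 => "c1"
  'b' x 1 => "b1"
  'c' x 1 => "c1"
  'a' x 2 => "a2"
  'b' x 1 => "b1"
  'c' x 1 => "c1"
  'a' x 1 => "a1"
  'c' x 1 => "c1"
Compressed: "c1b1c1a2b1c1a1c1"
Compressed length: 16

16


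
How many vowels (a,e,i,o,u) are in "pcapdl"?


Input: pcapdl
Checking each character:
  'p' at position 0: consonant
  'c' at position 1: consonant
  'a' at position 2: vowel (running total: 1)
  'p' at position 3: consonant
  'd' at position 4: consonant
  'l' at position 5: consonant
Total vowels: 1

1


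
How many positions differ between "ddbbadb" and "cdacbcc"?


Comparing "ddbbadb" and "cdacbcc" position by position:
  Position 0: 'd' vs 'c' => DIFFER
  Position 1: 'd' vs 'd' => same
  Position 2: 'b' vs 'a' => DIFFER
  Position 3: 'b' vs 'c' => DIFFER
  Position 4: 'a' vs 'b' => DIFFER
  Position 5: 'd' vs 'c' => DIFFER
  Position 6: 'b' vs 'c' => DIFFER
Positions that differ: 6

6


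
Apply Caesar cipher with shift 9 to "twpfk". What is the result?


Caesar cipher: shift "twpfk" by 9
  't' (pos 19) + 9 = pos 2 = 'c'
  'w' (pos 22) + 9 = pos 5 = 'f'
  'p' (pos 15) + 9 = pos 24 = 'y'
  'f' (pos 5) + 9 = pos 14 = 'o'
  'k' (pos 10) + 9 = pos 19 = 't'
Result: cfyot

cfyot


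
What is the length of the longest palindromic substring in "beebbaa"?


Input: "beebbaa"
Checking substrings for palindromes:
  [0:4] "beeb" (len 4) => palindrome
  [1:3] "ee" (len 2) => palindrome
  [3:5] "bb" (len 2) => palindrome
  [5:7] "aa" (len 2) => palindrome
Longest palindromic substring: "beeb" with length 4

4


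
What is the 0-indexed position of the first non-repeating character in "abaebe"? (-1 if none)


Input: abaebe
Character frequencies:
  'a': 2
  'b': 2
  'e': 2
Scanning left to right for freq == 1:
  Position 0 ('a'): freq=2, skip
  Position 1 ('b'): freq=2, skip
  Position 2 ('a'): freq=2, skip
  Position 3 ('e'): freq=2, skip
  Position 4 ('b'): freq=2, skip
  Position 5 ('e'): freq=2, skip
  No unique character found => answer = -1

-1


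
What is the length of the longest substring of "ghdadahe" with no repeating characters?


Input: "ghdadahe"
Sliding window (track last position of each char):
  Position 0 ('g'): window [0,0] length 1 -- new best
  Position 1 ('h'): window [0,1] length 2 -- new best
  Position 2 ('d'): window [0,2] length 3 -- new best
  Position 3 ('a'): window [0,3] length 4 -- new best
  Position 4 ('d'): repeat (last at 2), move window start to 3
  Position 4 ('d'): window [3,4] length 2
  Position 5 ('a'): repeat (last at 3), move window start to 4
  Position 5 ('a'): window [4,5] length 2
  Position 6 ('h'): window [4,6] length 3
  Position 7 ('e'): window [4,7] length 4
Longest substring with no repeats: "ghda" with length 4

4


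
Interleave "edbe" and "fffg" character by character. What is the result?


Interleaving "edbe" and "fffg":
  Position 0: 'e' from first, 'f' from second => "ef"
  Position 1: 'd' from first, 'f' from second => "df"
  Position 2: 'b' from first, 'f' from second => "bf"
  Position 3: 'e' from first, 'g' from second => "eg"
Result: efdfbfeg

efdfbfeg


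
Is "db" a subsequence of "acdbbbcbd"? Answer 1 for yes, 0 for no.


Check if "db" is a subsequence of "acdbbbcbd"
Greedy scan:
  Position 0 ('a'): no match needed
  Position 1 ('c'): no match needed
  Position 2 ('d'): matches sub[0] = 'd'
  Position 3 ('b'): matches sub[1] = 'b'
  Position 4 ('b'): no match needed
  Position 5 ('b'): no match needed
  Position 6 ('c'): no match needed
  Position 7 ('b'): no match needed
  Position 8 ('d'): no match needed
All 2 characters matched => is a subsequence

1


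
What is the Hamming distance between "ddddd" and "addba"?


Comparing "ddddd" and "addba" position by position:
  Position 0: 'd' vs 'a' => differ
  Position 1: 'd' vs 'd' => same
  Position 2: 'd' vs 'd' => same
  Position 3: 'd' vs 'b' => differ
  Position 4: 'd' vs 'a' => differ
Total differences (Hamming distance): 3

3


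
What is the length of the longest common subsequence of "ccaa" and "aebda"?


LCS of "ccaa" and "aebda"
DP table:
           a    e    b    d    a
      0    0    0    0    0    0
  c   0    0    0    0    0    0
  c   0    0    0    0    0    0
  a   0    1    1    1    1    1
  a   0    1    1    1    1    2
LCS length = dp[4][5] = 2

2


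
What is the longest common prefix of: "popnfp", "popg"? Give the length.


Words: popnfp, popg
  Position 0: all 'p' => match
  Position 1: all 'o' => match
  Position 2: all 'p' => match
  Position 3: ('n', 'g') => mismatch, stop
LCP = "pop" (length 3)

3


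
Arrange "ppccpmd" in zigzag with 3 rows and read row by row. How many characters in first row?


Zigzag "ppccpmd" into 3 rows:
Placing characters:
  'p' => row 0
  'p' => row 1
  'c' => row 2
  'c' => row 1
  'p' => row 0
  'm' => row 1
  'd' => row 2
Rows:
  Row 0: "pp"
  Row 1: "pcm"
  Row 2: "cd"
First row length: 2

2


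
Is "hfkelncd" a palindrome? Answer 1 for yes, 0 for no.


Input: hfkelncd
Reversed: dcnlekfh
  Compare pos 0 ('h') with pos 7 ('d'): MISMATCH
  Compare pos 1 ('f') with pos 6 ('c'): MISMATCH
  Compare pos 2 ('k') with pos 5 ('n'): MISMATCH
  Compare pos 3 ('e') with pos 4 ('l'): MISMATCH
Result: not a palindrome

0


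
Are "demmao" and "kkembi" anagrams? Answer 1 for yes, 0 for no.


Strings: "demmao", "kkembi"
Sorted first:  ademmo
Sorted second: beikkm
Differ at position 0: 'a' vs 'b' => not anagrams

0


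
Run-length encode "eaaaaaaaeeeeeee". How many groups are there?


Input: eaaaaaaaeeeeeee
Scanning for consecutive runs:
  Group 1: 'e' x 1 (positions 0-0)
  Group 2: 'a' x 7 (positions 1-7)
  Group 3: 'e' x 7 (positions 8-14)
Total groups: 3

3


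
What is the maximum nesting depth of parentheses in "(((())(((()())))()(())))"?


Input: "(((())(((()())))()(())))"
Tracking depth:
  Position 0 '(': depth becomes 1
  Position 1 '(': depth becomes 2
  Position 2 '(': depth becomes 3
  Position 3 '(': depth becomes 4
  Position 4 ')': depth becomes 3
  Position 5 ')': depth becomes 2
  Position 6 '(': depth becomes 3
  Position 7 '(': depth becomes 4
  Position 8 '(': depth becomes 5
  Position 9 '(': depth becomes 6
  Position 10 ')': depth becomes 5
  Position 11 '(': depth becomes 6
  Position 12 ')': depth becomes 5
  Position 13 ')': depth becomes 4
  Position 14 ')': depth becomes 3
  Position 15 ')': depth becomes 2
  Position 16 '(': depth becomes 3
  Position 17 ')': depth becomes 2
  Position 18 '(': depth becomes 3
  Position 19 '(': depth becomes 4
  Position 20 ')': depth becomes 3
  Position 21 ')': depth becomes 2
  Position 22 ')': depth becomes 1
  Position 23 ')': depth becomes 0
Maximum depth reached: 6

6


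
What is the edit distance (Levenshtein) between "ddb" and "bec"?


Computing edit distance: "ddb" -> "bec"
DP table:
           b    e    c
      0    1    2    3
  d   1    1    2    3
  d   2    2    2    3
  b   3    2    3    3
Edit distance = dp[3][3] = 3

3


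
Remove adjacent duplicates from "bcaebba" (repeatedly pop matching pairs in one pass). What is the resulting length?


Input: bcaebba
Stack-based adjacent duplicate removal:
  Read 'b': push. Stack: b
  Read 'c': push. Stack: bc
  Read 'a': push. Stack: bca
  Read 'e': push. Stack: bcae
  Read 'b': push. Stack: bcaeb
  Read 'b': matches stack top 'b' => pop. Stack: bcae
  Read 'a': push. Stack: bcaea
Final stack: "bcaea" (length 5)

5


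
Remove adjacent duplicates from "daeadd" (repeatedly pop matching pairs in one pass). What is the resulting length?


Input: daeadd
Stack-based adjacent duplicate removal:
  Read 'd': push. Stack: d
  Read 'a': push. Stack: da
  Read 'e': push. Stack: dae
  Read 'a': push. Stack: daea
  Read 'd': push. Stack: daead
  Read 'd': matches stack top 'd' => pop. Stack: daea
Final stack: "daea" (length 4)

4


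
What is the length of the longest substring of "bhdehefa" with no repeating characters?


Input: "bhdehefa"
Sliding window (track last position of each char):
  Position 0 ('b'): window [0,0] length 1 -- new best
  Position 1 ('h'): window [0,1] length 2 -- new best
  Position 2 ('d'): window [0,2] length 3 -- new best
  Position 3 ('e'): window [0,3] length 4 -- new best
  Position 4 ('h'): repeat (last at 1), move window start to 2
  Position 4 ('h'): window [2,4] length 3
  Position 5 ('e'): repeat (last at 3), move window start to 4
  Position 5 ('e'): window [4,5] length 2
  Position 6 ('f'): window [4,6] length 3
  Position 7 ('a'): window [4,7] length 4
Longest substring with no repeats: "bhde" with length 4

4


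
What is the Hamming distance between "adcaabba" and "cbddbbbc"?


Comparing "adcaabba" and "cbddbbbc" position by position:
  Position 0: 'a' vs 'c' => differ
  Position 1: 'd' vs 'b' => differ
  Position 2: 'c' vs 'd' => differ
  Position 3: 'a' vs 'd' => differ
  Position 4: 'a' vs 'b' => differ
  Position 5: 'b' vs 'b' => same
  Position 6: 'b' vs 'b' => same
  Position 7: 'a' vs 'c' => differ
Total differences (Hamming distance): 6

6


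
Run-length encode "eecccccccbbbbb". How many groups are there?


Input: eecccccccbbbbb
Scanning for consecutive runs:
  Group 1: 'e' x 2 (positions 0-1)
  Group 2: 'c' x 7 (positions 2-8)
  Group 3: 'b' x 5 (positions 9-13)
Total groups: 3

3


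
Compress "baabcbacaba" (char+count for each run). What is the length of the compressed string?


Input: baabcbacaba
Runs:
  'b' x 1 => "b1"
  'a' x 2 => "a2"
  'b' x 1 => "b1"
  'c' x 1 => "c1"
  'b' x 1 => "b1"
  'a' x 1 => "a1"
  'c' x 1 => "c1"
  'a' x 1 => "a1"
  'b' x 1 => "b1"
  'a' x 1 => "a1"
Compressed: "b1a2b1c1b1a1c1a1b1a1"
Compressed length: 20

20


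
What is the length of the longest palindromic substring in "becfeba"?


Input: "becfeba"
Checking substrings for palindromes:
  No multi-char palindromic substrings found
Longest palindromic substring: "b" with length 1

1


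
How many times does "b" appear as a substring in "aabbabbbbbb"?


Searching for "b" in "aabbabbbbbb"
Scanning each position:
  Position 0: "a" => no
  Position 1: "a" => no
  Position 2: "b" => MATCH
  Position 3: "b" => MATCH
  Position 4: "a" => no
  Position 5: "b" => MATCH
  Position 6: "b" => MATCH
  Position 7: "b" => MATCH
  Position 8: "b" => MATCH
  Position 9: "b" => MATCH
  Position 10: "b" => MATCH
Total occurrences: 8

8


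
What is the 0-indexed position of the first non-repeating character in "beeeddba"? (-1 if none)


Input: beeeddba
Character frequencies:
  'a': 1
  'b': 2
  'd': 2
  'e': 3
Scanning left to right for freq == 1:
  Position 0 ('b'): freq=2, skip
  Position 1 ('e'): freq=3, skip
  Position 2 ('e'): freq=3, skip
  Position 3 ('e'): freq=3, skip
  Position 4 ('d'): freq=2, skip
  Position 5 ('d'): freq=2, skip
  Position 6 ('b'): freq=2, skip
  Position 7 ('a'): unique! => answer = 7

7
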